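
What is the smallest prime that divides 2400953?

2400953 is odd.
Digit sum 23, not divisible by 3.
Ends in 3: not divisible by 5.
7: 2400953 = 7·342993 + 2
11: 2400953 = 11·218268 + 5
13: 2400953 = 13·184688 + 9
17: 2400953 = 17·141232 + 9
19: 2400953 = 19·126365 + 18
23: 2400953 = 23·104389 + 6
29: 2400953 = 29·82791 + 14
31: 2400953 = 31·77450 + 3
37: 2400953 = 37·64890 + 23
41: 2400953 = 41·58559 + 34
43: 2400953 = 43·55836 + 5
47: 2400953 = 47·51084 + 5
53: 2400953 = 53·45301

53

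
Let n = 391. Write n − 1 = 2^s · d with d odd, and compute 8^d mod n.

391 − 1 = 390 = 2^1 · 195, so d = 195.
8^1 ≡ 8 (mod 391)
8^2 ≡ 8^2 = 64 ≡ 64 (mod 391)
8^4 ≡ 64^2 = 4096 ≡ 186 (mod 391)
8^8 ≡ 186^2 = 34596 ≡ 188 (mod 391)
8^16 ≡ 188^2 = 35344 ≡ 154 (mod 391)
8^32 ≡ 154^2 = 23716 ≡ 256 (mod 391)
8^64 ≡ 256^2 = 65536 ≡ 239 (mod 391)
8^128 ≡ 239^2 = 57121 ≡ 35 (mod 391)
195 = 128 + 64 + 2 + 1 in binary powers of 2.
So 8^195 ≡ 35 · 239 · 64 · 8 ≡ 257 (mod 391).
Squaring chain: 257; never reaches −1, so base 8 is a Miller–Rabin witness that 391 is composite.

257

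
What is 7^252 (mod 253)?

7^1 ≡ 7 (mod 253)
7^2 ≡ 7^2 = 49 ≡ 49 (mod 253)
7^4 ≡ 49^2 = 2401 ≡ 124 (mod 253)
7^8 ≡ 124^2 = 15376 ≡ 196 (mod 253)
7^16 ≡ 196^2 = 38416 ≡ 213 (mod 253)
7^32 ≡ 213^2 = 45369 ≡ 82 (mod 253)
7^64 ≡ 82^2 = 6724 ≡ 146 (mod 253)
7^128 ≡ 146^2 = 21316 ≡ 64 (mod 253)
252 = 128 + 64 + 32 + 16 + 8 + 4 in binary powers of 2.
So 7^252 ≡ 64 · 146 · 82 · 213 · 196 · 124 ≡ 82 (mod 253).
Since 82 ≠ 1, base 7 is a Fermat witness: 253 is composite.

82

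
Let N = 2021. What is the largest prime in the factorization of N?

2021 = 43 · 47
47 is prime.
So 2021 = 43 · 47; the largest prime factor is 47.

47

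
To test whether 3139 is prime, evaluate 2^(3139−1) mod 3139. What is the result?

2^1 ≡ 2 (mod 3139)
2^2 ≡ 2^2 = 4 ≡ 4 (mod 3139)
2^4 ≡ 4^2 = 16 ≡ 16 (mod 3139)
2^8 ≡ 16^2 = 256 ≡ 256 (mod 3139)
2^16 ≡ 256^2 = 65536 ≡ 2756 (mod 3139)
2^32 ≡ 2756^2 = 7595536 ≡ 2295 (mod 3139)
2^64 ≡ 2295^2 = 5267025 ≡ 2922 (mod 3139)
2^128 ≡ 2922^2 = 8538084 ≡ 4 (mod 3139)
2^256 ≡ 4^2 = 16 ≡ 16 (mod 3139)
2^512 ≡ 16^2 = 256 ≡ 256 (mod 3139)
2^1024 ≡ 256^2 = 65536 ≡ 2756 (mod 3139)
2^2048 ≡ 2756^2 = 7595536 ≡ 2295 (mod 3139)
3138 = 2048 + 1024 + 64 + 2 in binary powers of 2.
So 2^3138 ≡ 2295 · 2756 · 2922 · 4 ≡ 3057 (mod 3139).
Since 3057 ≠ 1, base 2 is a Fermat witness: 3139 is composite.

3057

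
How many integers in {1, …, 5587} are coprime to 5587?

Factor: 5587 = 37 · 151.
φ(5587) = (37−1) · (151−1) = 36 · 150 = 5400.

5400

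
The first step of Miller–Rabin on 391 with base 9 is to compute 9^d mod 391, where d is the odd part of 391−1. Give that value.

151

391 − 1 = 390 = 2^1 · 195, so d = 195.
9^1 ≡ 9 (mod 391)
9^2 ≡ 9^2 = 81 ≡ 81 (mod 391)
9^4 ≡ 81^2 = 6561 ≡ 305 (mod 391)
9^8 ≡ 305^2 = 93025 ≡ 358 (mod 391)
9^16 ≡ 358^2 = 128164 ≡ 307 (mod 391)
9^32 ≡ 307^2 = 94249 ≡ 18 (mod 391)
9^64 ≡ 18^2 = 324 ≡ 324 (mod 391)
9^128 ≡ 324^2 = 104976 ≡ 188 (mod 391)
195 = 128 + 64 + 2 + 1 in binary powers of 2.
So 9^195 ≡ 188 · 324 · 81 · 9 ≡ 151 (mod 391).
Squaring chain: 151; never reaches −1, so base 9 is a Miller–Rabin witness that 391 is composite.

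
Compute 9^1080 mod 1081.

9^1 ≡ 9 (mod 1081)
9^2 ≡ 9^2 = 81 ≡ 81 (mod 1081)
9^4 ≡ 81^2 = 6561 ≡ 75 (mod 1081)
9^8 ≡ 75^2 = 5625 ≡ 220 (mod 1081)
9^16 ≡ 220^2 = 48400 ≡ 836 (mod 1081)
9^32 ≡ 836^2 = 698896 ≡ 570 (mod 1081)
9^64 ≡ 570^2 = 324900 ≡ 600 (mod 1081)
9^128 ≡ 600^2 = 360000 ≡ 27 (mod 1081)
9^256 ≡ 27^2 = 729 ≡ 729 (mod 1081)
9^512 ≡ 729^2 = 531441 ≡ 670 (mod 1081)
9^1024 ≡ 670^2 = 448900 ≡ 285 (mod 1081)
1080 = 1024 + 32 + 16 + 8 in binary powers of 2.
So 9^1080 ≡ 285 · 570 · 836 · 220 ≡ 679 (mod 1081).
Since 679 ≠ 1, base 9 is a Fermat witness: 1081 is composite.

679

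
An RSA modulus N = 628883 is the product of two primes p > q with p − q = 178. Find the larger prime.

Since p = q + 178, we have 628883 = q(q + 178), so q² + 178q − 628883 = 0.
Discriminant: 178² + 4·628883 = 31684 + 2515532 = 2547216; √2547216 = 1596.
q = (−178 + 1596)/2 = 709, and p = q + 178 = 887.
Check: 709 · 887 = 628883.

887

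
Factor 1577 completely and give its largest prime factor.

1577 = 19 · 83
83 is prime.
So 1577 = 19 · 83; the largest prime factor is 83.

83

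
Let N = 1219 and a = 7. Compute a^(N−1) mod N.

7^1 ≡ 7 (mod 1219)
7^2 ≡ 7^2 = 49 ≡ 49 (mod 1219)
7^4 ≡ 49^2 = 2401 ≡ 1182 (mod 1219)
7^8 ≡ 1182^2 = 1397124 ≡ 150 (mod 1219)
7^16 ≡ 150^2 = 22500 ≡ 558 (mod 1219)
7^32 ≡ 558^2 = 311364 ≡ 519 (mod 1219)
7^64 ≡ 519^2 = 269361 ≡ 1181 (mod 1219)
7^128 ≡ 1181^2 = 1394761 ≡ 225 (mod 1219)
7^256 ≡ 225^2 = 50625 ≡ 646 (mod 1219)
7^512 ≡ 646^2 = 417316 ≡ 418 (mod 1219)
7^1024 ≡ 418^2 = 174724 ≡ 407 (mod 1219)
1218 = 1024 + 128 + 64 + 2 in binary powers of 2.
So 7^1218 ≡ 407 · 225 · 1181 · 49 ≡ 1070 (mod 1219).
Since 1070 ≠ 1, base 7 is a Fermat witness: 1219 is composite.

1070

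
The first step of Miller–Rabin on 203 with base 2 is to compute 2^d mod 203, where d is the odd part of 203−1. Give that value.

137

203 − 1 = 202 = 2^1 · 101, so d = 101.
2^1 ≡ 2 (mod 203)
2^2 ≡ 2^2 = 4 ≡ 4 (mod 203)
2^4 ≡ 4^2 = 16 ≡ 16 (mod 203)
2^8 ≡ 16^2 = 256 ≡ 53 (mod 203)
2^16 ≡ 53^2 = 2809 ≡ 170 (mod 203)
2^32 ≡ 170^2 = 28900 ≡ 74 (mod 203)
2^64 ≡ 74^2 = 5476 ≡ 198 (mod 203)
101 = 64 + 32 + 4 + 1 in binary powers of 2.
So 2^101 ≡ 198 · 74 · 16 · 2 ≡ 137 (mod 203).
Squaring chain: 137; never reaches −1, so base 2 is a Miller–Rabin witness that 203 is composite.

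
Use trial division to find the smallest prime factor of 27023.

27023 is odd.
Digit sum 14, not divisible by 3.
Ends in 3: not divisible by 5.
7: 27023 = 7·3860 + 3
11: 27023 = 11·2456 + 7
13: 27023 = 13·2078 + 9
17: 27023 = 17·1589 + 10
19: 27023 = 19·1422 + 5
23: 27023 = 23·1174 + 21
29: 27023 = 29·931 + 24
31: 27023 = 31·871 + 22
37: 27023 = 37·730 + 13
41: 27023 = 41·659 + 4
43: 27023 = 43·628 + 19
47: 27023 = 47·574 + 45
53: 27023 = 53·509 + 46
59: 27023 = 59·458 + 1
61: 27023 = 61·443

61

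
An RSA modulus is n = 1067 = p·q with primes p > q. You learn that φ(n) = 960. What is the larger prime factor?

97

φ(n) = (p−1)(q−1) = n − (p+q) + 1, so p + q = 1067 − 960 + 1 = 108.
p and q are the roots of t² − 108t + 1067 = 0.
Discriminant: 108² − 4·1067 = 11664 − 4268 = 7396; √7396 = 86.
q = (108 − 86)/2 = 11, p = (108 + 86)/2 = 97.
Check: 11 · 97 = 1067.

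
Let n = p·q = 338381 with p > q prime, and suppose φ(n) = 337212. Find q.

523

φ(n) = (p−1)(q−1) = n − (p+q) + 1, so p + q = 338381 − 337212 + 1 = 1170.
p and q are the roots of t² − 1170t + 338381 = 0.
Discriminant: 1170² − 4·338381 = 1368900 − 1353524 = 15376; √15376 = 124.
q = (1170 − 124)/2 = 523, p = (1170 + 124)/2 = 647.
Check: 523 · 647 = 338381.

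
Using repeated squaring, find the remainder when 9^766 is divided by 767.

607

9^1 ≡ 9 (mod 767)
9^2 ≡ 9^2 = 81 ≡ 81 (mod 767)
9^4 ≡ 81^2 = 6561 ≡ 425 (mod 767)
9^8 ≡ 425^2 = 180625 ≡ 380 (mod 767)
9^16 ≡ 380^2 = 144400 ≡ 204 (mod 767)
9^32 ≡ 204^2 = 41616 ≡ 198 (mod 767)
9^64 ≡ 198^2 = 39204 ≡ 87 (mod 767)
9^128 ≡ 87^2 = 7569 ≡ 666 (mod 767)
9^256 ≡ 666^2 = 443556 ≡ 230 (mod 767)
9^512 ≡ 230^2 = 52900 ≡ 744 (mod 767)
766 = 512 + 128 + 64 + 32 + 16 + 8 + 4 + 2 in binary powers of 2.
So 9^766 ≡ 744 · 666 · 87 · 198 · 204 · 380 · 425 · 81 ≡ 607 (mod 767).
Since 607 ≠ 1, base 9 is a Fermat witness: 767 is composite.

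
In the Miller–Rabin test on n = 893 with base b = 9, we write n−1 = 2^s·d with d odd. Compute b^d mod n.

893 − 1 = 892 = 2^2 · 223, so d = 223.
9^1 ≡ 9 (mod 893)
9^2 ≡ 9^2 = 81 ≡ 81 (mod 893)
9^4 ≡ 81^2 = 6561 ≡ 310 (mod 893)
9^8 ≡ 310^2 = 96100 ≡ 549 (mod 893)
9^16 ≡ 549^2 = 301401 ≡ 460 (mod 893)
9^32 ≡ 460^2 = 211600 ≡ 852 (mod 893)
9^64 ≡ 852^2 = 725904 ≡ 788 (mod 893)
9^128 ≡ 788^2 = 620944 ≡ 309 (mod 893)
223 = 128 + 64 + 16 + 8 + 4 + 2 + 1 in binary powers of 2.
So 9^223 ≡ 309 · 788 · 460 · 549 · 310 · 81 · 9 ≡ 460 (mod 893).
Squaring chain: 460 → 852; never reaches −1, so base 9 is a Miller–Rabin witness that 893 is composite.

460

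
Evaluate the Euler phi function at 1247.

1176

Factor: 1247 = 29 · 43.
φ(1247) = (29−1) · (43−1) = 28 · 42 = 1176.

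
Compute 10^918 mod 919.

10^1 ≡ 10 (mod 919)
10^2 ≡ 10^2 = 100 ≡ 100 (mod 919)
10^4 ≡ 100^2 = 10000 ≡ 810 (mod 919)
10^8 ≡ 810^2 = 656100 ≡ 853 (mod 919)
10^16 ≡ 853^2 = 727609 ≡ 680 (mod 919)
10^32 ≡ 680^2 = 462400 ≡ 143 (mod 919)
10^64 ≡ 143^2 = 20449 ≡ 231 (mod 919)
10^128 ≡ 231^2 = 53361 ≡ 59 (mod 919)
10^256 ≡ 59^2 = 3481 ≡ 724 (mod 919)
10^512 ≡ 724^2 = 524176 ≡ 346 (mod 919)
918 = 512 + 256 + 128 + 16 + 4 + 2 in binary powers of 2.
So 10^918 ≡ 346 · 724 · 59 · 680 · 810 · 100 ≡ 1 (mod 919).
Since the result is 1, base 10 gives no evidence that 919 is composite.

1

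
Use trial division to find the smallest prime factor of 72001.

72001 is odd.
Digit sum 10, not divisible by 3.
Ends in 1: not divisible by 5.
7: 72001 = 7·10285 + 6
11: 72001 = 11·6545 + 6
13: 72001 = 13·5538 + 7
17: 72001 = 17·4235 + 6
19: 72001 = 19·3789 + 10
23: 72001 = 23·3130 + 11
29: 72001 = 29·2482 + 23
31: 72001 = 31·2322 + 19
37: 72001 = 37·1945 + 36
41: 72001 = 41·1756 + 5
43: 72001 = 43·1674 + 19
47: 72001 = 47·1531 + 44
53: 72001 = 53·1358 + 27
59: 72001 = 59·1220 + 21
61: 72001 = 61·1180 + 21
67: 72001 = 67·1074 + 43
71: 72001 = 71·1014 + 7
73: 72001 = 73·986 + 23
79: 72001 = 79·911 + 32
83: 72001 = 83·867 + 40
89: 72001 = 89·809

89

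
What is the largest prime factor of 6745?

71

6745 = 5 · 1349
1349 = 19 · 71
71 is prime.
So 6745 = 5 · 19 · 71; the largest prime factor is 71.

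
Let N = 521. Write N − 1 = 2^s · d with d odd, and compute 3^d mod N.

521 − 1 = 520 = 2^3 · 65, so d = 65.
3^1 ≡ 3 (mod 521)
3^2 ≡ 3^2 = 9 ≡ 9 (mod 521)
3^4 ≡ 9^2 = 81 ≡ 81 (mod 521)
3^8 ≡ 81^2 = 6561 ≡ 309 (mod 521)
3^16 ≡ 309^2 = 95481 ≡ 138 (mod 521)
3^32 ≡ 138^2 = 19044 ≡ 288 (mod 521)
3^64 ≡ 288^2 = 82944 ≡ 105 (mod 521)
65 = 64 + 1 in binary powers of 2.
So 3^65 ≡ 105 · 3 ≡ 315 (mod 521).
Squaring chain: 315 → 235 → 520; reaches −1, so base 3 does not prove 521 composite.

315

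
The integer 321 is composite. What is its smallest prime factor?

321 is odd.
Digit sum 6, divisible by 3.

3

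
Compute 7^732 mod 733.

7^1 ≡ 7 (mod 733)
7^2 ≡ 7^2 = 49 ≡ 49 (mod 733)
7^4 ≡ 49^2 = 2401 ≡ 202 (mod 733)
7^8 ≡ 202^2 = 40804 ≡ 489 (mod 733)
7^16 ≡ 489^2 = 239121 ≡ 163 (mod 733)
7^32 ≡ 163^2 = 26569 ≡ 181 (mod 733)
7^64 ≡ 181^2 = 32761 ≡ 509 (mod 733)
7^128 ≡ 509^2 = 259081 ≡ 332 (mod 733)
7^256 ≡ 332^2 = 110224 ≡ 274 (mod 733)
7^512 ≡ 274^2 = 75076 ≡ 310 (mod 733)
732 = 512 + 128 + 64 + 16 + 8 + 4 in binary powers of 2.
So 7^732 ≡ 310 · 332 · 509 · 163 · 489 · 202 ≡ 1 (mod 733).
Since the result is 1, base 7 gives no evidence that 733 is composite.

1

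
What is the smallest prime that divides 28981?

73

28981 is odd.
Digit sum 28, not divisible by 3.
Ends in 1: not divisible by 5.
7: 28981 = 7·4140 + 1
11: 28981 = 11·2634 + 7
13: 28981 = 13·2229 + 4
17: 28981 = 17·1704 + 13
19: 28981 = 19·1525 + 6
23: 28981 = 23·1260 + 1
29: 28981 = 29·999 + 10
31: 28981 = 31·934 + 27
37: 28981 = 37·783 + 10
41: 28981 = 41·706 + 35
43: 28981 = 43·673 + 42
47: 28981 = 47·616 + 29
53: 28981 = 53·546 + 43
59: 28981 = 59·491 + 12
61: 28981 = 61·475 + 6
67: 28981 = 67·432 + 37
71: 28981 = 71·408 + 13
73: 28981 = 73·397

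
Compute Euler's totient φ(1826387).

Factor: 1826387 = 73 · 127 · 197.
φ(1826387) = (73−1) · (127−1) · (197−1) = 72 · 126 · 196 = 1778112.

1778112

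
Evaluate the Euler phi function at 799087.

763680

Factor: 799087 = 31 · 149 · 173.
φ(799087) = (31−1) · (149−1) · (173−1) = 30 · 148 · 172 = 763680.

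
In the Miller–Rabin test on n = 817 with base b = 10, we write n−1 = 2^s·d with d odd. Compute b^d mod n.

817 − 1 = 816 = 2^4 · 51, so d = 51.
10^1 ≡ 10 (mod 817)
10^2 ≡ 10^2 = 100 ≡ 100 (mod 817)
10^4 ≡ 100^2 = 10000 ≡ 196 (mod 817)
10^8 ≡ 196^2 = 38416 ≡ 17 (mod 817)
10^16 ≡ 17^2 = 289 ≡ 289 (mod 817)
10^32 ≡ 289^2 = 83521 ≡ 187 (mod 817)
51 = 32 + 16 + 2 + 1 in binary powers of 2.
So 10^51 ≡ 187 · 289 · 100 · 10 ≡ 84 (mod 817).
Squaring chain: 84 → 520 → 790 → 729; never reaches −1, so base 10 is a Miller–Rabin witness that 817 is composite.

84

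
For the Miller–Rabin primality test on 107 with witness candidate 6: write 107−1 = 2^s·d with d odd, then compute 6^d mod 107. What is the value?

106

107 − 1 = 106 = 2^1 · 53, so d = 53.
6^1 ≡ 6 (mod 107)
6^2 ≡ 6^2 = 36 ≡ 36 (mod 107)
6^4 ≡ 36^2 = 1296 ≡ 12 (mod 107)
6^8 ≡ 12^2 = 144 ≡ 37 (mod 107)
6^16 ≡ 37^2 = 1369 ≡ 85 (mod 107)
6^32 ≡ 85^2 = 7225 ≡ 56 (mod 107)
53 = 32 + 16 + 4 + 1 in binary powers of 2.
So 6^53 ≡ 56 · 85 · 12 · 6 ≡ 106 (mod 107).
Since 6^d ≡ 106 (mod 107), base 6 does not prove 107 composite.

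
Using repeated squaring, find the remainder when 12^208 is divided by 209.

12^1 ≡ 12 (mod 209)
12^2 ≡ 12^2 = 144 ≡ 144 (mod 209)
12^4 ≡ 144^2 = 20736 ≡ 45 (mod 209)
12^8 ≡ 45^2 = 2025 ≡ 144 (mod 209)
12^16 ≡ 144^2 = 20736 ≡ 45 (mod 209)
12^32 ≡ 45^2 = 2025 ≡ 144 (mod 209)
12^64 ≡ 144^2 = 20736 ≡ 45 (mod 209)
12^128 ≡ 45^2 = 2025 ≡ 144 (mod 209)
208 = 128 + 64 + 16 in binary powers of 2.
So 12^208 ≡ 144 · 45 · 45 ≡ 45 (mod 209).
Since 45 ≠ 1, base 12 is a Fermat witness: 209 is composite.

45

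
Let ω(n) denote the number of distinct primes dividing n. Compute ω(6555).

6555 = 3 · 2185
2185 = 5 · 437
437 = 19 · 23
6555 = 3 · 5 · 19 · 23, which has 4 distinct prime factors.

4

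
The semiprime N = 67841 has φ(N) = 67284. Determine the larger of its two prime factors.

φ(n) = (p−1)(q−1) = n − (p+q) + 1, so p + q = 67841 − 67284 + 1 = 558.
p and q are the roots of t² − 558t + 67841 = 0.
Discriminant: 558² − 4·67841 = 311364 − 271364 = 40000; √40000 = 200.
q = (558 − 200)/2 = 179, p = (558 + 200)/2 = 379.
Check: 179 · 379 = 67841.

379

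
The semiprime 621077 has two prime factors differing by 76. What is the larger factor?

827

Since p = q + 76, we have 621077 = q(q + 76), so q² + 76q − 621077 = 0.
Discriminant: 76² + 4·621077 = 5776 + 2484308 = 2490084; √2490084 = 1578.
q = (−76 + 1578)/2 = 751, and p = q + 76 = 827.
Check: 751 · 827 = 621077.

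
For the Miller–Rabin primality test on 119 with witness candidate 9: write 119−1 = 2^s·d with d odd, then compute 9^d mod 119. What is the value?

119 − 1 = 118 = 2^1 · 59, so d = 59.
9^1 ≡ 9 (mod 119)
9^2 ≡ 9^2 = 81 ≡ 81 (mod 119)
9^4 ≡ 81^2 = 6561 ≡ 16 (mod 119)
9^8 ≡ 16^2 = 256 ≡ 18 (mod 119)
9^16 ≡ 18^2 = 324 ≡ 86 (mod 119)
9^32 ≡ 86^2 = 7396 ≡ 18 (mod 119)
59 = 32 + 16 + 8 + 2 + 1 in binary powers of 2.
So 9^59 ≡ 18 · 86 · 18 · 81 · 9 ≡ 32 (mod 119).
Squaring chain: 32; never reaches −1, so base 9 is a Miller–Rabin witness that 119 is composite.

32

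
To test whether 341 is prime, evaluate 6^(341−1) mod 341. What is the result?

6^1 ≡ 6 (mod 341)
6^2 ≡ 6^2 = 36 ≡ 36 (mod 341)
6^4 ≡ 36^2 = 1296 ≡ 273 (mod 341)
6^8 ≡ 273^2 = 74529 ≡ 191 (mod 341)
6^16 ≡ 191^2 = 36481 ≡ 335 (mod 341)
6^32 ≡ 335^2 = 112225 ≡ 36 (mod 341)
6^64 ≡ 36^2 = 1296 ≡ 273 (mod 341)
6^128 ≡ 273^2 = 74529 ≡ 191 (mod 341)
6^256 ≡ 191^2 = 36481 ≡ 335 (mod 341)
340 = 256 + 64 + 16 + 4 in binary powers of 2.
So 6^340 ≡ 335 · 273 · 335 · 273 ≡ 56 (mod 341).
Since 56 ≠ 1, base 6 is a Fermat witness: 341 is composite.

56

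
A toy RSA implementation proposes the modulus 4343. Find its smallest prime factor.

43

4343 is odd.
Digit sum 14, not divisible by 3.
Ends in 3: not divisible by 5.
7: 4343 = 7·620 + 3
11: 4343 = 11·394 + 9
13: 4343 = 13·334 + 1
17: 4343 = 17·255 + 8
19: 4343 = 19·228 + 11
23: 4343 = 23·188 + 19
29: 4343 = 29·149 + 22
31: 4343 = 31·140 + 3
37: 4343 = 37·117 + 14
41: 4343 = 41·105 + 38
43: 4343 = 43·101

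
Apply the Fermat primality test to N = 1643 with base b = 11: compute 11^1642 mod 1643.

1444

11^1 ≡ 11 (mod 1643)
11^2 ≡ 11^2 = 121 ≡ 121 (mod 1643)
11^4 ≡ 121^2 = 14641 ≡ 1497 (mod 1643)
11^8 ≡ 1497^2 = 2241009 ≡ 1600 (mod 1643)
11^16 ≡ 1600^2 = 2560000 ≡ 206 (mod 1643)
11^32 ≡ 206^2 = 42436 ≡ 1361 (mod 1643)
11^64 ≡ 1361^2 = 1852321 ≡ 660 (mod 1643)
11^128 ≡ 660^2 = 435600 ≡ 205 (mod 1643)
11^256 ≡ 205^2 = 42025 ≡ 950 (mod 1643)
11^512 ≡ 950^2 = 902500 ≡ 493 (mod 1643)
11^1024 ≡ 493^2 = 243049 ≡ 1528 (mod 1643)
1642 = 1024 + 512 + 64 + 32 + 8 + 2 in binary powers of 2.
So 11^1642 ≡ 1528 · 493 · 660 · 1361 · 1600 · 121 ≡ 1444 (mod 1643).
Since 1444 ≠ 1, base 11 is a Fermat witness: 1643 is composite.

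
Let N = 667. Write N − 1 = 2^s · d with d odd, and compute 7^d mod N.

667 − 1 = 666 = 2^1 · 333, so d = 333.
7^1 ≡ 7 (mod 667)
7^2 ≡ 7^2 = 49 ≡ 49 (mod 667)
7^4 ≡ 49^2 = 2401 ≡ 400 (mod 667)
7^8 ≡ 400^2 = 160000 ≡ 587 (mod 667)
7^16 ≡ 587^2 = 344569 ≡ 397 (mod 667)
7^32 ≡ 397^2 = 157609 ≡ 197 (mod 667)
7^64 ≡ 197^2 = 38809 ≡ 123 (mod 667)
7^128 ≡ 123^2 = 15129 ≡ 455 (mod 667)
7^256 ≡ 455^2 = 207025 ≡ 255 (mod 667)
333 = 256 + 64 + 8 + 4 + 1 in binary powers of 2.
So 7^333 ≡ 255 · 123 · 587 · 400 · 7 ≡ 458 (mod 667).
Squaring chain: 458; never reaches −1, so base 7 is a Miller–Rabin witness that 667 is composite.

458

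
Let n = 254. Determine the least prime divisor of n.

254 is even: 2 divides it.

2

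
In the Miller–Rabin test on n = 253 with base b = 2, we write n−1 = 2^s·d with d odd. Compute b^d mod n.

118

253 − 1 = 252 = 2^2 · 63, so d = 63.
2^1 ≡ 2 (mod 253)
2^2 ≡ 2^2 = 4 ≡ 4 (mod 253)
2^4 ≡ 4^2 = 16 ≡ 16 (mod 253)
2^8 ≡ 16^2 = 256 ≡ 3 (mod 253)
2^16 ≡ 3^2 = 9 ≡ 9 (mod 253)
2^32 ≡ 9^2 = 81 ≡ 81 (mod 253)
63 = 32 + 16 + 8 + 4 + 2 + 1 in binary powers of 2.
So 2^63 ≡ 81 · 9 · 3 · 16 · 4 · 2 ≡ 118 (mod 253).
Squaring chain: 118 → 9; never reaches −1, so base 2 is a Miller–Rabin witness that 253 is composite.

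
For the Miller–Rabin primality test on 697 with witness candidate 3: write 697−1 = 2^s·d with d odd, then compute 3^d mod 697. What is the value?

697 − 1 = 696 = 2^3 · 87, so d = 87.
3^1 ≡ 3 (mod 697)
3^2 ≡ 3^2 = 9 ≡ 9 (mod 697)
3^4 ≡ 9^2 = 81 ≡ 81 (mod 697)
3^8 ≡ 81^2 = 6561 ≡ 288 (mod 697)
3^16 ≡ 288^2 = 82944 ≡ 1 (mod 697)
3^32 ≡ 1^2 = 1 ≡ 1 (mod 697)
3^64 ≡ 1^2 = 1 ≡ 1 (mod 697)
87 = 64 + 16 + 4 + 2 + 1 in binary powers of 2.
So 3^87 ≡ 1 · 1 · 81 · 9 · 3 ≡ 96 (mod 697).
Squaring chain: 96 → 155 → 327; never reaches −1, so base 3 is a Miller–Rabin witness that 697 is composite.

96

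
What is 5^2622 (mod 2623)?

1301

5^1 ≡ 5 (mod 2623)
5^2 ≡ 5^2 = 25 ≡ 25 (mod 2623)
5^4 ≡ 25^2 = 625 ≡ 625 (mod 2623)
5^8 ≡ 625^2 = 390625 ≡ 2421 (mod 2623)
5^16 ≡ 2421^2 = 5861241 ≡ 1459 (mod 2623)
5^32 ≡ 1459^2 = 2128681 ≡ 1428 (mod 2623)
5^64 ≡ 1428^2 = 2039184 ≡ 1113 (mod 2623)
5^128 ≡ 1113^2 = 1238769 ≡ 713 (mod 2623)
5^256 ≡ 713^2 = 508369 ≡ 2130 (mod 2623)
5^512 ≡ 2130^2 = 4536900 ≡ 1733 (mod 2623)
5^1024 ≡ 1733^2 = 3003289 ≡ 2577 (mod 2623)
5^2048 ≡ 2577^2 = 6640929 ≡ 2116 (mod 2623)
2622 = 2048 + 512 + 32 + 16 + 8 + 4 + 2 in binary powers of 2.
So 5^2622 ≡ 2116 · 1733 · 1428 · 1459 · 2421 · 625 · 25 ≡ 1301 (mod 2623).
Since 1301 ≠ 1, base 5 is a Fermat witness: 2623 is composite.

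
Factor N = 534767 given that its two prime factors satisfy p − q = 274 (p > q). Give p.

Since p = q + 274, we have 534767 = q(q + 274), so q² + 274q − 534767 = 0.
Discriminant: 274² + 4·534767 = 75076 + 2139068 = 2214144; √2214144 = 1488.
q = (−274 + 1488)/2 = 607, and p = q + 274 = 881.
Check: 607 · 881 = 534767.

881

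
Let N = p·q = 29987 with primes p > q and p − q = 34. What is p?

Since p = q + 34, we have 29987 = q(q + 34), so q² + 34q − 29987 = 0.
Discriminant: 34² + 4·29987 = 1156 + 119948 = 121104; √121104 = 348.
q = (−34 + 348)/2 = 157, and p = q + 34 = 191.
Check: 157 · 191 = 29987.

191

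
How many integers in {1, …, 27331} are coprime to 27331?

Factor: 27331 = 151 · 181.
φ(27331) = (151−1) · (181−1) = 150 · 180 = 27000.

27000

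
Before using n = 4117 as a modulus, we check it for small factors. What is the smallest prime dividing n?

4117 is odd.
Digit sum 13, not divisible by 3.
Ends in 7: not divisible by 5.
7: 4117 = 7·588 + 1
11: 4117 = 11·374 + 3
13: 4117 = 13·316 + 9
17: 4117 = 17·242 + 3
19: 4117 = 19·216 + 13
23: 4117 = 23·179

23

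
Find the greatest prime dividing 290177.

71

290177 = 61 · 4757
4757 = 67 · 71
71 is prime.
So 290177 = 61 · 67 · 71; the largest prime factor is 71.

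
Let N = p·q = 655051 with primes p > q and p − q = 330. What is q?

661

Since p = q + 330, we have 655051 = q(q + 330), so q² + 330q − 655051 = 0.
Discriminant: 330² + 4·655051 = 108900 + 2620204 = 2729104; √2729104 = 1652.
q = (−330 + 1652)/2 = 661, and p = q + 330 = 991.
Check: 661 · 991 = 655051.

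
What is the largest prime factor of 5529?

5529 = 3 · 1843
1843 = 19 · 97
97 is prime.
So 5529 = 3 · 19 · 97; the largest prime factor is 97.

97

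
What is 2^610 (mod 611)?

2^1 ≡ 2 (mod 611)
2^2 ≡ 2^2 = 4 ≡ 4 (mod 611)
2^4 ≡ 4^2 = 16 ≡ 16 (mod 611)
2^8 ≡ 16^2 = 256 ≡ 256 (mod 611)
2^16 ≡ 256^2 = 65536 ≡ 159 (mod 611)
2^32 ≡ 159^2 = 25281 ≡ 230 (mod 611)
2^64 ≡ 230^2 = 52900 ≡ 354 (mod 611)
2^128 ≡ 354^2 = 125316 ≡ 61 (mod 611)
2^256 ≡ 61^2 = 3721 ≡ 55 (mod 611)
2^512 ≡ 55^2 = 3025 ≡ 581 (mod 611)
610 = 512 + 64 + 32 + 2 in binary powers of 2.
So 2^610 ≡ 581 · 354 · 230 · 4 ≡ 101 (mod 611).
Since 101 ≠ 1, base 2 is a Fermat witness: 611 is composite.

101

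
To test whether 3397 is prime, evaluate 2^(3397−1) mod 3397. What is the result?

2^1 ≡ 2 (mod 3397)
2^2 ≡ 2^2 = 4 ≡ 4 (mod 3397)
2^4 ≡ 4^2 = 16 ≡ 16 (mod 3397)
2^8 ≡ 16^2 = 256 ≡ 256 (mod 3397)
2^16 ≡ 256^2 = 65536 ≡ 993 (mod 3397)
2^32 ≡ 993^2 = 986049 ≡ 919 (mod 3397)
2^64 ≡ 919^2 = 844561 ≡ 2105 (mod 3397)
2^128 ≡ 2105^2 = 4431025 ≡ 1337 (mod 3397)
2^256 ≡ 1337^2 = 1787569 ≡ 747 (mod 3397)
2^512 ≡ 747^2 = 558009 ≡ 901 (mod 3397)
2^1024 ≡ 901^2 = 811801 ≡ 3315 (mod 3397)
2^2048 ≡ 3315^2 = 10989225 ≡ 3327 (mod 3397)
3396 = 2048 + 1024 + 256 + 64 + 4 in binary powers of 2.
So 2^3396 ≡ 3327 · 3315 · 747 · 2105 · 16 ≡ 2062 (mod 3397).
Since 2062 ≠ 1, base 2 is a Fermat witness: 3397 is composite.

2062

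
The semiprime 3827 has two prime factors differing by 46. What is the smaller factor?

Since p = q + 46, we have 3827 = q(q + 46), so q² + 46q − 3827 = 0.
Discriminant: 46² + 4·3827 = 2116 + 15308 = 17424; √17424 = 132.
q = (−46 + 132)/2 = 43, and p = q + 46 = 89.
Check: 43 · 89 = 3827.

43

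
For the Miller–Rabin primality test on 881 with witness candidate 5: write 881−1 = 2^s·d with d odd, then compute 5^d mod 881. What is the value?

177

881 − 1 = 880 = 2^4 · 55, so d = 55.
5^1 ≡ 5 (mod 881)
5^2 ≡ 5^2 = 25 ≡ 25 (mod 881)
5^4 ≡ 25^2 = 625 ≡ 625 (mod 881)
5^8 ≡ 625^2 = 390625 ≡ 342 (mod 881)
5^16 ≡ 342^2 = 116964 ≡ 672 (mod 881)
5^32 ≡ 672^2 = 451584 ≡ 512 (mod 881)
55 = 32 + 16 + 4 + 2 + 1 in binary powers of 2.
So 5^55 ≡ 512 · 672 · 625 · 25 · 5 ≡ 177 (mod 881).
Squaring chain: 177 → 494 → 880 → 1; reaches −1, so base 5 does not prove 881 composite.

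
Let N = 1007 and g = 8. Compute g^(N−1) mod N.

8^1 ≡ 8 (mod 1007)
8^2 ≡ 8^2 = 64 ≡ 64 (mod 1007)
8^4 ≡ 64^2 = 4096 ≡ 68 (mod 1007)
8^8 ≡ 68^2 = 4624 ≡ 596 (mod 1007)
8^16 ≡ 596^2 = 355216 ≡ 752 (mod 1007)
8^32 ≡ 752^2 = 565504 ≡ 577 (mod 1007)
8^64 ≡ 577^2 = 332929 ≡ 619 (mod 1007)
8^128 ≡ 619^2 = 383161 ≡ 501 (mod 1007)
8^256 ≡ 501^2 = 251001 ≡ 258 (mod 1007)
8^512 ≡ 258^2 = 66564 ≡ 102 (mod 1007)
1006 = 512 + 256 + 128 + 64 + 32 + 8 + 4 + 2 in binary powers of 2.
So 8^1006 ≡ 102 · 258 · 501 · 619 · 577 · 596 · 68 · 64 ≡ 163 (mod 1007).
Since 163 ≠ 1, base 8 is a Fermat witness: 1007 is composite.

163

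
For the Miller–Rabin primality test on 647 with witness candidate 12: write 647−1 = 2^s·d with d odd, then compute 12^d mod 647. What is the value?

647 − 1 = 646 = 2^1 · 323, so d = 323.
12^1 ≡ 12 (mod 647)
12^2 ≡ 12^2 = 144 ≡ 144 (mod 647)
12^4 ≡ 144^2 = 20736 ≡ 32 (mod 647)
12^8 ≡ 32^2 = 1024 ≡ 377 (mod 647)
12^16 ≡ 377^2 = 142129 ≡ 436 (mod 647)
12^32 ≡ 436^2 = 190096 ≡ 525 (mod 647)
12^64 ≡ 525^2 = 275625 ≡ 3 (mod 647)
12^128 ≡ 3^2 = 9 ≡ 9 (mod 647)
12^256 ≡ 9^2 = 81 ≡ 81 (mod 647)
323 = 256 + 64 + 2 + 1 in binary powers of 2.
So 12^323 ≡ 81 · 3 · 144 · 12 ≡ 1 (mod 647).
Since 12^d ≡ 1 (mod 647), base 12 does not prove 647 composite.

1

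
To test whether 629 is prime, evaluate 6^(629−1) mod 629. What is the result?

6^1 ≡ 6 (mod 629)
6^2 ≡ 6^2 = 36 ≡ 36 (mod 629)
6^4 ≡ 36^2 = 1296 ≡ 38 (mod 629)
6^8 ≡ 38^2 = 1444 ≡ 186 (mod 629)
6^16 ≡ 186^2 = 34596 ≡ 1 (mod 629)
6^32 ≡ 1^2 = 1 ≡ 1 (mod 629)
6^64 ≡ 1^2 = 1 ≡ 1 (mod 629)
6^128 ≡ 1^2 = 1 ≡ 1 (mod 629)
6^256 ≡ 1^2 = 1 ≡ 1 (mod 629)
6^512 ≡ 1^2 = 1 ≡ 1 (mod 629)
628 = 512 + 64 + 32 + 16 + 4 in binary powers of 2.
So 6^628 ≡ 1 · 1 · 1 · 1 · 38 ≡ 38 (mod 629).
Since 38 ≠ 1, base 6 is a Fermat witness: 629 is composite.

38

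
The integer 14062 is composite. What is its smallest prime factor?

14062 is even: 2 divides it.

2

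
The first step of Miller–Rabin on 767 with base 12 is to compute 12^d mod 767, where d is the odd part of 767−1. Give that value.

584

767 − 1 = 766 = 2^1 · 383, so d = 383.
12^1 ≡ 12 (mod 767)
12^2 ≡ 12^2 = 144 ≡ 144 (mod 767)
12^4 ≡ 144^2 = 20736 ≡ 27 (mod 767)
12^8 ≡ 27^2 = 729 ≡ 729 (mod 767)
12^16 ≡ 729^2 = 531441 ≡ 677 (mod 767)
12^32 ≡ 677^2 = 458329 ≡ 430 (mod 767)
12^64 ≡ 430^2 = 184900 ≡ 53 (mod 767)
12^128 ≡ 53^2 = 2809 ≡ 508 (mod 767)
12^256 ≡ 508^2 = 258064 ≡ 352 (mod 767)
383 = 256 + 64 + 32 + 16 + 8 + 4 + 2 + 1 in binary powers of 2.
So 12^383 ≡ 352 · 53 · 430 · 677 · 729 · 27 · 144 · 12 ≡ 584 (mod 767).
Squaring chain: 584; never reaches −1, so base 12 is a Miller–Rabin witness that 767 is composite.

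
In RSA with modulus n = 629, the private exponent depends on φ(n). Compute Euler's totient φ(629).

576

Factor: 629 = 17 · 37.
φ(629) = (17−1) · (37−1) = 16 · 36 = 576.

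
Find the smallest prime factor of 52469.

52469 is odd.
Digit sum 26, not divisible by 3.
Ends in 9: not divisible by 5.
7: 52469 = 7·7495 + 4
11: 52469 = 11·4769 + 10
13: 52469 = 13·4036 + 1
17: 52469 = 17·3086 + 7
19: 52469 = 19·2761 + 10
23: 52469 = 23·2281 + 6
29: 52469 = 29·1809 + 8
31: 52469 = 31·1692 + 17
37: 52469 = 37·1418 + 3
41: 52469 = 41·1279 + 30
43: 52469 = 43·1220 + 9
47: 52469 = 47·1116 + 17
53: 52469 = 53·989 + 52
59: 52469 = 59·889 + 18
61: 52469 = 61·860 + 9
67: 52469 = 67·783 + 8
71: 52469 = 71·739

71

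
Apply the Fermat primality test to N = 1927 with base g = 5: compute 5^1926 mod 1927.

5^1 ≡ 5 (mod 1927)
5^2 ≡ 5^2 = 25 ≡ 25 (mod 1927)
5^4 ≡ 25^2 = 625 ≡ 625 (mod 1927)
5^8 ≡ 625^2 = 390625 ≡ 1371 (mod 1927)
5^16 ≡ 1371^2 = 1879641 ≡ 816 (mod 1927)
5^32 ≡ 816^2 = 665856 ≡ 1041 (mod 1927)
5^64 ≡ 1041^2 = 1083681 ≡ 707 (mod 1927)
5^128 ≡ 707^2 = 499849 ≡ 756 (mod 1927)
5^256 ≡ 756^2 = 571536 ≡ 1144 (mod 1927)
5^512 ≡ 1144^2 = 1308736 ≡ 303 (mod 1927)
5^1024 ≡ 303^2 = 91809 ≡ 1240 (mod 1927)
1926 = 1024 + 512 + 256 + 128 + 4 + 2 in binary powers of 2.
So 5^1926 ≡ 1240 · 303 · 1144 · 756 · 625 · 25 ≡ 291 (mod 1927).
Since 291 ≠ 1, base 5 is a Fermat witness: 1927 is composite.

291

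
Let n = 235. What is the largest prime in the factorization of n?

235 = 5 · 47
47 is prime.
So 235 = 5 · 47; the largest prime factor is 47.

47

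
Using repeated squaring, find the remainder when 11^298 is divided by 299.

127

11^1 ≡ 11 (mod 299)
11^2 ≡ 11^2 = 121 ≡ 121 (mod 299)
11^4 ≡ 121^2 = 14641 ≡ 289 (mod 299)
11^8 ≡ 289^2 = 83521 ≡ 100 (mod 299)
11^16 ≡ 100^2 = 10000 ≡ 133 (mod 299)
11^32 ≡ 133^2 = 17689 ≡ 48 (mod 299)
11^64 ≡ 48^2 = 2304 ≡ 211 (mod 299)
11^128 ≡ 211^2 = 44521 ≡ 269 (mod 299)
11^256 ≡ 269^2 = 72361 ≡ 3 (mod 299)
298 = 256 + 32 + 8 + 2 in binary powers of 2.
So 11^298 ≡ 3 · 48 · 100 · 121 ≡ 127 (mod 299).
Since 127 ≠ 1, base 11 is a Fermat witness: 299 is composite.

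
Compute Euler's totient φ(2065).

1392

Factor: 2065 = 5 · 7 · 59.
φ(2065) = (5−1) · (7−1) · (59−1) = 4 · 6 · 58 = 1392.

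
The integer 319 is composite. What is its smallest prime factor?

319 is odd.
Digit sum 13, not divisible by 3.
Ends in 9: not divisible by 5.
7: 319 = 7·45 + 4
11: 319 = 11·29

11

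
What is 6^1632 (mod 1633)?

1549

6^1 ≡ 6 (mod 1633)
6^2 ≡ 6^2 = 36 ≡ 36 (mod 1633)
6^4 ≡ 36^2 = 1296 ≡ 1296 (mod 1633)
6^8 ≡ 1296^2 = 1679616 ≡ 892 (mod 1633)
6^16 ≡ 892^2 = 795664 ≡ 393 (mod 1633)
6^32 ≡ 393^2 = 154449 ≡ 947 (mod 1633)
6^64 ≡ 947^2 = 896809 ≡ 292 (mod 1633)
6^128 ≡ 292^2 = 85264 ≡ 348 (mod 1633)
6^256 ≡ 348^2 = 121104 ≡ 262 (mod 1633)
6^512 ≡ 262^2 = 68644 ≡ 58 (mod 1633)
6^1024 ≡ 58^2 = 3364 ≡ 98 (mod 1633)
1632 = 1024 + 512 + 64 + 32 in binary powers of 2.
So 6^1632 ≡ 98 · 58 · 292 · 947 ≡ 1549 (mod 1633).
Since 1549 ≠ 1, base 6 is a Fermat witness: 1633 is composite.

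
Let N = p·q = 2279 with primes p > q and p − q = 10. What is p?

53

Since p = q + 10, we have 2279 = q(q + 10), so q² + 10q − 2279 = 0.
Discriminant: 10² + 4·2279 = 100 + 9116 = 9216; √9216 = 96.
q = (−10 + 96)/2 = 43, and p = q + 10 = 53.
Check: 43 · 53 = 2279.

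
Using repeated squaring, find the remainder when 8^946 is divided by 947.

1

8^1 ≡ 8 (mod 947)
8^2 ≡ 8^2 = 64 ≡ 64 (mod 947)
8^4 ≡ 64^2 = 4096 ≡ 308 (mod 947)
8^8 ≡ 308^2 = 94864 ≡ 164 (mod 947)
8^16 ≡ 164^2 = 26896 ≡ 380 (mod 947)
8^32 ≡ 380^2 = 144400 ≡ 456 (mod 947)
8^64 ≡ 456^2 = 207936 ≡ 543 (mod 947)
8^128 ≡ 543^2 = 294849 ≡ 332 (mod 947)
8^256 ≡ 332^2 = 110224 ≡ 372 (mod 947)
8^512 ≡ 372^2 = 138384 ≡ 122 (mod 947)
946 = 512 + 256 + 128 + 32 + 16 + 2 in binary powers of 2.
So 8^946 ≡ 122 · 372 · 332 · 456 · 380 · 64 ≡ 1 (mod 947).
Since the result is 1, base 8 gives no evidence that 947 is composite.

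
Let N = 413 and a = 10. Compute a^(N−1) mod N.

186

10^1 ≡ 10 (mod 413)
10^2 ≡ 10^2 = 100 ≡ 100 (mod 413)
10^4 ≡ 100^2 = 10000 ≡ 88 (mod 413)
10^8 ≡ 88^2 = 7744 ≡ 310 (mod 413)
10^16 ≡ 310^2 = 96100 ≡ 284 (mod 413)
10^32 ≡ 284^2 = 80656 ≡ 121 (mod 413)
10^64 ≡ 121^2 = 14641 ≡ 186 (mod 413)
10^128 ≡ 186^2 = 34596 ≡ 317 (mod 413)
10^256 ≡ 317^2 = 100489 ≡ 130 (mod 413)
412 = 256 + 128 + 16 + 8 + 4 in binary powers of 2.
So 10^412 ≡ 130 · 317 · 284 · 310 · 88 ≡ 186 (mod 413).
Since 186 ≠ 1, base 10 is a Fermat witness: 413 is composite.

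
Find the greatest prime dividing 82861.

82861 = 41 · 2021
2021 = 43 · 47
47 is prime.
So 82861 = 41 · 43 · 47; the largest prime factor is 47.

47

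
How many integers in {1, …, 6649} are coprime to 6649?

6480

Factor: 6649 = 61 · 109.
φ(6649) = (61−1) · (109−1) = 60 · 108 = 6480.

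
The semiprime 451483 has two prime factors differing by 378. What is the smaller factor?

509

Since p = q + 378, we have 451483 = q(q + 378), so q² + 378q − 451483 = 0.
Discriminant: 378² + 4·451483 = 142884 + 1805932 = 1948816; √1948816 = 1396.
q = (−378 + 1396)/2 = 509, and p = q + 378 = 887.
Check: 509 · 887 = 451483.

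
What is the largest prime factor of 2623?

2623 = 43 · 61
61 is prime.
So 2623 = 43 · 61; the largest prime factor is 61.

61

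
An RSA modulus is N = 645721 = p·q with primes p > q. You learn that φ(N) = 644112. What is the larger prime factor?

φ(n) = (p−1)(q−1) = n − (p+q) + 1, so p + q = 645721 − 644112 + 1 = 1610.
p and q are the roots of t² − 1610t + 645721 = 0.
Discriminant: 1610² − 4·645721 = 2592100 − 2582884 = 9216; √9216 = 96.
q = (1610 − 96)/2 = 757, p = (1610 + 96)/2 = 853.
Check: 757 · 853 = 645721.

853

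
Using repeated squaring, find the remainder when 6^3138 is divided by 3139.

2710

6^1 ≡ 6 (mod 3139)
6^2 ≡ 6^2 = 36 ≡ 36 (mod 3139)
6^4 ≡ 36^2 = 1296 ≡ 1296 (mod 3139)
6^8 ≡ 1296^2 = 1679616 ≡ 251 (mod 3139)
6^16 ≡ 251^2 = 63001 ≡ 221 (mod 3139)
6^32 ≡ 221^2 = 48841 ≡ 1756 (mod 3139)
6^64 ≡ 1756^2 = 3083536 ≡ 1038 (mod 3139)
6^128 ≡ 1038^2 = 1077444 ≡ 767 (mod 3139)
6^256 ≡ 767^2 = 588289 ≡ 1296 (mod 3139)
6^512 ≡ 1296^2 = 1679616 ≡ 251 (mod 3139)
6^1024 ≡ 251^2 = 63001 ≡ 221 (mod 3139)
6^2048 ≡ 221^2 = 48841 ≡ 1756 (mod 3139)
3138 = 2048 + 1024 + 64 + 2 in binary powers of 2.
So 6^3138 ≡ 1756 · 221 · 1038 · 36 ≡ 2710 (mod 3139).
Since 2710 ≠ 1, base 6 is a Fermat witness: 3139 is composite.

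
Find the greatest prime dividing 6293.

6293 = 7 · 899
899 = 29 · 31
31 is prime.
So 6293 = 7 · 29 · 31; the largest prime factor is 31.

31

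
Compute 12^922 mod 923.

12^1 ≡ 12 (mod 923)
12^2 ≡ 12^2 = 144 ≡ 144 (mod 923)
12^4 ≡ 144^2 = 20736 ≡ 430 (mod 923)
12^8 ≡ 430^2 = 184900 ≡ 300 (mod 923)
12^16 ≡ 300^2 = 90000 ≡ 469 (mod 923)
12^32 ≡ 469^2 = 219961 ≡ 287 (mod 923)
12^64 ≡ 287^2 = 82369 ≡ 222 (mod 923)
12^128 ≡ 222^2 = 49284 ≡ 365 (mod 923)
12^256 ≡ 365^2 = 133225 ≡ 313 (mod 923)
12^512 ≡ 313^2 = 97969 ≡ 131 (mod 923)
922 = 512 + 256 + 128 + 16 + 8 + 2 in binary powers of 2.
So 12^922 ≡ 131 · 313 · 365 · 469 · 300 · 144 ≡ 703 (mod 923).
Since 703 ≠ 1, base 12 is a Fermat witness: 923 is composite.

703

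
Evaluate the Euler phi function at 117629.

108000

Factor: 117629 = 19 · 41 · 151.
φ(117629) = (19−1) · (41−1) · (151−1) = 18 · 40 · 150 = 108000.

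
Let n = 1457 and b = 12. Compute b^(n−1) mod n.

794

12^1 ≡ 12 (mod 1457)
12^2 ≡ 12^2 = 144 ≡ 144 (mod 1457)
12^4 ≡ 144^2 = 20736 ≡ 338 (mod 1457)
12^8 ≡ 338^2 = 114244 ≡ 598 (mod 1457)
12^16 ≡ 598^2 = 357604 ≡ 639 (mod 1457)
12^32 ≡ 639^2 = 408321 ≡ 361 (mod 1457)
12^64 ≡ 361^2 = 130321 ≡ 648 (mod 1457)
12^128 ≡ 648^2 = 419904 ≡ 288 (mod 1457)
12^256 ≡ 288^2 = 82944 ≡ 1352 (mod 1457)
12^512 ≡ 1352^2 = 1827904 ≡ 826 (mod 1457)
12^1024 ≡ 826^2 = 682276 ≡ 400 (mod 1457)
1456 = 1024 + 256 + 128 + 32 + 16 in binary powers of 2.
So 12^1456 ≡ 400 · 1352 · 288 · 361 · 639 ≡ 794 (mod 1457).
Since 794 ≠ 1, base 12 is a Fermat witness: 1457 is composite.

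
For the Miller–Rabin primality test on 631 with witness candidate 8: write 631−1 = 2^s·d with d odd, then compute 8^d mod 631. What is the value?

631 − 1 = 630 = 2^1 · 315, so d = 315.
8^1 ≡ 8 (mod 631)
8^2 ≡ 8^2 = 64 ≡ 64 (mod 631)
8^4 ≡ 64^2 = 4096 ≡ 310 (mod 631)
8^8 ≡ 310^2 = 96100 ≡ 188 (mod 631)
8^16 ≡ 188^2 = 35344 ≡ 8 (mod 631)
8^32 ≡ 8^2 = 64 ≡ 64 (mod 631)
8^64 ≡ 64^2 = 4096 ≡ 310 (mod 631)
8^128 ≡ 310^2 = 96100 ≡ 188 (mod 631)
8^256 ≡ 188^2 = 35344 ≡ 8 (mod 631)
315 = 256 + 32 + 16 + 8 + 2 + 1 in binary powers of 2.
So 8^315 ≡ 8 · 64 · 8 · 188 · 64 · 8 ≡ 1 (mod 631).
Since 8^d ≡ 1 (mod 631), base 8 does not prove 631 composite.

1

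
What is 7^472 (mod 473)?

7^1 ≡ 7 (mod 473)
7^2 ≡ 7^2 = 49 ≡ 49 (mod 473)
7^4 ≡ 49^2 = 2401 ≡ 36 (mod 473)
7^8 ≡ 36^2 = 1296 ≡ 350 (mod 473)
7^16 ≡ 350^2 = 122500 ≡ 466 (mod 473)
7^32 ≡ 466^2 = 217156 ≡ 49 (mod 473)
7^64 ≡ 49^2 = 2401 ≡ 36 (mod 473)
7^128 ≡ 36^2 = 1296 ≡ 350 (mod 473)
7^256 ≡ 350^2 = 122500 ≡ 466 (mod 473)
472 = 256 + 128 + 64 + 16 + 8 in binary powers of 2.
So 7^472 ≡ 466 · 350 · 36 · 466 · 350 ≡ 423 (mod 473).
Since 423 ≠ 1, base 7 is a Fermat witness: 473 is composite.

423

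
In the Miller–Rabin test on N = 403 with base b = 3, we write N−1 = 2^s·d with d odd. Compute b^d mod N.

170

403 − 1 = 402 = 2^1 · 201, so d = 201.
3^1 ≡ 3 (mod 403)
3^2 ≡ 3^2 = 9 ≡ 9 (mod 403)
3^4 ≡ 9^2 = 81 ≡ 81 (mod 403)
3^8 ≡ 81^2 = 6561 ≡ 113 (mod 403)
3^16 ≡ 113^2 = 12769 ≡ 276 (mod 403)
3^32 ≡ 276^2 = 76176 ≡ 9 (mod 403)
3^64 ≡ 9^2 = 81 ≡ 81 (mod 403)
3^128 ≡ 81^2 = 6561 ≡ 113 (mod 403)
201 = 128 + 64 + 8 + 1 in binary powers of 2.
So 3^201 ≡ 113 · 81 · 113 · 3 ≡ 170 (mod 403).
Squaring chain: 170; never reaches −1, so base 3 is a Miller–Rabin witness that 403 is composite.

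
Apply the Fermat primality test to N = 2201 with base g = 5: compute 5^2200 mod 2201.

1989

5^1 ≡ 5 (mod 2201)
5^2 ≡ 5^2 = 25 ≡ 25 (mod 2201)
5^4 ≡ 25^2 = 625 ≡ 625 (mod 2201)
5^8 ≡ 625^2 = 390625 ≡ 1048 (mod 2201)
5^16 ≡ 1048^2 = 1098304 ≡ 5 (mod 2201)
5^32 ≡ 5^2 = 25 ≡ 25 (mod 2201)
5^64 ≡ 25^2 = 625 ≡ 625 (mod 2201)
5^128 ≡ 625^2 = 390625 ≡ 1048 (mod 2201)
5^256 ≡ 1048^2 = 1098304 ≡ 5 (mod 2201)
5^512 ≡ 5^2 = 25 ≡ 25 (mod 2201)
5^1024 ≡ 25^2 = 625 ≡ 625 (mod 2201)
5^2048 ≡ 625^2 = 390625 ≡ 1048 (mod 2201)
2200 = 2048 + 128 + 16 + 8 in binary powers of 2.
So 5^2200 ≡ 1048 · 1048 · 5 · 1048 ≡ 1989 (mod 2201).
Since 1989 ≠ 1, base 5 is a Fermat witness: 2201 is composite.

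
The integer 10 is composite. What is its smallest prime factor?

10 is even: 2 divides it.

2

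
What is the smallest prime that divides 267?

3

267 is odd.
Digit sum 15, divisible by 3.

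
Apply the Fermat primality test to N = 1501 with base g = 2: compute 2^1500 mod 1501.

1128

2^1 ≡ 2 (mod 1501)
2^2 ≡ 2^2 = 4 ≡ 4 (mod 1501)
2^4 ≡ 4^2 = 16 ≡ 16 (mod 1501)
2^8 ≡ 16^2 = 256 ≡ 256 (mod 1501)
2^16 ≡ 256^2 = 65536 ≡ 993 (mod 1501)
2^32 ≡ 993^2 = 986049 ≡ 1393 (mod 1501)
2^64 ≡ 1393^2 = 1940449 ≡ 1157 (mod 1501)
2^128 ≡ 1157^2 = 1338649 ≡ 1258 (mod 1501)
2^256 ≡ 1258^2 = 1582564 ≡ 510 (mod 1501)
2^512 ≡ 510^2 = 260100 ≡ 427 (mod 1501)
2^1024 ≡ 427^2 = 182329 ≡ 708 (mod 1501)
1500 = 1024 + 256 + 128 + 64 + 16 + 8 + 4 in binary powers of 2.
So 2^1500 ≡ 708 · 510 · 1258 · 1157 · 993 · 256 · 16 ≡ 1128 (mod 1501).
Since 1128 ≠ 1, base 2 is a Fermat witness: 1501 is composite.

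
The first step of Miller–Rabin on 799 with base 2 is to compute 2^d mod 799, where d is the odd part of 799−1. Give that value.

799 − 1 = 798 = 2^1 · 399, so d = 399.
2^1 ≡ 2 (mod 799)
2^2 ≡ 2^2 = 4 ≡ 4 (mod 799)
2^4 ≡ 4^2 = 16 ≡ 16 (mod 799)
2^8 ≡ 16^2 = 256 ≡ 256 (mod 799)
2^16 ≡ 256^2 = 65536 ≡ 18 (mod 799)
2^32 ≡ 18^2 = 324 ≡ 324 (mod 799)
2^64 ≡ 324^2 = 104976 ≡ 307 (mod 799)
2^128 ≡ 307^2 = 94249 ≡ 766 (mod 799)
2^256 ≡ 766^2 = 586756 ≡ 290 (mod 799)
399 = 256 + 128 + 8 + 4 + 2 + 1 in binary powers of 2.
So 2^399 ≡ 290 · 766 · 256 · 16 · 4 · 2 ≡ 162 (mod 799).
Squaring chain: 162; never reaches −1, so base 2 is a Miller–Rabin witness that 799 is composite.

162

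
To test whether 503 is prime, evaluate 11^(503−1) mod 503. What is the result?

1

11^1 ≡ 11 (mod 503)
11^2 ≡ 11^2 = 121 ≡ 121 (mod 503)
11^4 ≡ 121^2 = 14641 ≡ 54 (mod 503)
11^8 ≡ 54^2 = 2916 ≡ 401 (mod 503)
11^16 ≡ 401^2 = 160801 ≡ 344 (mod 503)
11^32 ≡ 344^2 = 118336 ≡ 131 (mod 503)
11^64 ≡ 131^2 = 17161 ≡ 59 (mod 503)
11^128 ≡ 59^2 = 3481 ≡ 463 (mod 503)
11^256 ≡ 463^2 = 214369 ≡ 91 (mod 503)
502 = 256 + 128 + 64 + 32 + 16 + 4 + 2 in binary powers of 2.
So 11^502 ≡ 91 · 463 · 59 · 131 · 344 · 54 · 121 ≡ 1 (mod 503).
Since the result is 1, base 11 gives no evidence that 503 is composite.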